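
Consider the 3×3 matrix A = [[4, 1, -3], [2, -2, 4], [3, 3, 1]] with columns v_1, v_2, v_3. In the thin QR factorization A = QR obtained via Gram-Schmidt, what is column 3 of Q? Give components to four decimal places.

q_3 = (-0.6656, 0.4992, 0.5547)

q_1 = v_1/‖v_1‖ = (4, 2, 3)/5.3852 = (0.7428, 0.3714, 0.5571).
r_{12} = q_1·v_2 = 1.6713.
u_2 = v_2 − 1.6713·q_1 = (-0.2414, -2.6207, 2.0690).
‖u_2‖ = 3.3477, so q_2 = (-0.0721, -0.7828, 0.6180).
r_{13} = q_1·v_3 = -0.1857; r_{23} = q_2·v_3 = -2.2970.
u_3 = v_3 + 0.1857·q_1 + 2.2970·q_2 = (-3.0277, 2.2708, 2.5231).
‖u_3‖ = 4.5485, so q_3 = (-0.6656, 0.4992, 0.5547).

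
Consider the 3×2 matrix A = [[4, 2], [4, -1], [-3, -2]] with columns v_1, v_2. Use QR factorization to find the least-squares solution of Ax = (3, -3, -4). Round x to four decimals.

x = (-0.2305, 2.1450)

q_1 = v_1/‖v_1‖ = (4, 4, -3)/6.4031 = (0.6247, 0.6247, -0.4685).
r_{12} = q_1·v_2 = 1.5617.
u_2 = v_2 − 1.5617·q_1 = (1.0244, -1.9756, -1.2683).
‖u_2‖ = 2.5614, so q_2 = (0.3999, -0.7713, -0.4951).
Qᵀb = (1.8741, 5.4942).
Back-substitute: x_2 = 5.4942/2.5614 = 2.1450.
x_1 = (1.8741 − 1.5617·2.1450)/6.4031 = -0.2305.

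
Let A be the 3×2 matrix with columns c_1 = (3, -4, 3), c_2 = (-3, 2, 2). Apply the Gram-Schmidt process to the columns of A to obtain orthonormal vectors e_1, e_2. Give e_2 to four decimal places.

e_2 = (-0.5535, 0.1925, 0.8103)

c_1 = (3, -4, 3); ‖c_1‖ = 5.8310, so e_1 = (0.5145, -0.6860, 0.5145).
e_1·c_2 = 0.5145·(-3) + (-0.6860)·2 + 0.5145·2 = -1.8865.
u_2 = c_2 + 1.8865·e_1 = (-2.0294, 0.7059, 2.9706).
‖u_2‖ = 3.6662, so e_2 = (-0.5535, 0.1925, 0.8103).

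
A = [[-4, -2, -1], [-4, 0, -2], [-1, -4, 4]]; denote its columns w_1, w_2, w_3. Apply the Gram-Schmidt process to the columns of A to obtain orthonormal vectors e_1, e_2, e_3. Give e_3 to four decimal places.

w_1 = (-4, -4, -1); ‖w_1‖ = 5.7446, so e_1 = (-0.6963, -0.6963, -0.1741).
e_1·w_2 = (-0.6963)·(-2) + (-0.6963)·0 + (-0.1741)·(-4) = 2.0889.
u_2 = w_2 − 2.0889·e_1 = (-0.5455, 1.4545, -3.6364).
‖u_2‖ = 3.9543, so e_2 = (-0.1379, 0.3678, -0.9196).
e_1·w_3 = (-0.6963)·(-1) + (-0.6963)·(-2) + (-0.1741)·4 = 1.3926; e_2·w_3 = (-0.1379)·(-1) + 0.3678·(-2) + (-0.9196)·4 = -4.2761.
u_3 = w_3 − 1.3926·e_1 + 4.2761·e_2 = (-0.6202, 0.5426, 0.3101).
‖u_3‖ = 0.8805, so e_3 = (-0.7044, 0.6163, 0.3522).

e_3 = (-0.7044, 0.6163, 0.3522)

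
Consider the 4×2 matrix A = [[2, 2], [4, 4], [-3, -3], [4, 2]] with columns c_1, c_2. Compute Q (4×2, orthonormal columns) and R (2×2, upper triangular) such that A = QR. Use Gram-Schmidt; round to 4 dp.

c_1 = (2, 4, -3, 4); ‖c_1‖ = 6.7082, so q_1 = (0.2981, 0.5963, -0.4472, 0.5963).
q_1·c_2 = 0.2981·2 + 0.5963·4 + (-0.4472)·(-3) + 0.5963·2 = 5.5156.
u_2 = c_2 − 5.5156·q_1 = (0.3556, 0.7111, -0.5333, -1.2889).
‖u_2‖ = 1.6055, so q_2 = (0.2215, 0.4429, -0.3322, -0.8028).

Q = [[0.2981, 0.2215], [0.5963, 0.4429], [-0.4472, -0.3322], [0.5963, -0.8028]], R = [[6.7082, 5.5156], [0.0000, 1.6055]]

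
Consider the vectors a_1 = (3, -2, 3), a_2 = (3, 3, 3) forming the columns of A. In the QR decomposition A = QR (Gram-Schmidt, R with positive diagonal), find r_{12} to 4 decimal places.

a_1 = (3, -2, 3); ‖a_1‖ = 4.6904, so q_1 = (0.6396, -0.4264, 0.6396).
r_{12} = q_1·a_2 = 2.5584.

r_{12} = 2.5584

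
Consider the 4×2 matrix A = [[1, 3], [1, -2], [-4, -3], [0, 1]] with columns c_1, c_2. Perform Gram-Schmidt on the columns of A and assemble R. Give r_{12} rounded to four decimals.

c_1 = (1, 1, -4, 0); ‖c_1‖ = 4.2426, so e_1 = (0.2357, 0.2357, -0.9428, 0.0000).
r_{12} = e_1·c_2 = 3.0641.

r_{12} = 3.0641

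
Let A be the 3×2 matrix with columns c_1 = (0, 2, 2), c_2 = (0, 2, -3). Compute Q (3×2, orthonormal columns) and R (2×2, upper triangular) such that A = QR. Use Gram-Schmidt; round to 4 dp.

Q = [[0.0000, 0.0000], [0.7071, 0.7071], [0.7071, -0.7071]], R = [[2.8284, -0.7071], [0.0000, 3.5355]]

q_1 = c_1/‖c_1‖ = (0, 2, 2)/2.8284 = (0.0000, 0.7071, 0.7071).
r_{12} = q_1·c_2 = -0.7071.
u_2 = c_2 + 0.7071·q_1 = (0.0000, 2.5000, -2.5000).
‖u_2‖ = 3.5355, so q_2 = (0.0000, 0.7071, -0.7071).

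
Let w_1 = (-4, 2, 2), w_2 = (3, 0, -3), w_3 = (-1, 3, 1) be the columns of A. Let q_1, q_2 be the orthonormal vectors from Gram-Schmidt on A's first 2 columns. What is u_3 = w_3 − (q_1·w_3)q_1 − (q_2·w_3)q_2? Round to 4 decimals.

w_1 = (-4, 2, 2); ‖w_1‖ = 4.8990, so q_1 = (-0.8165, 0.4082, 0.4082).
q_1·w_2 = (-0.8165)·3 + 0.4082·0 + 0.4082·(-3) = -3.6742.
u_2 = w_2 + 3.6742·q_1 = (0.0000, 1.5000, -1.5000).
‖u_2‖ = 2.1213, so q_2 = (0.0000, 0.7071, -0.7071).
q_1·w_3 = (-0.8165)·(-1) + 0.4082·3 + 0.4082·1 = 2.4495; q_2·w_3 = (0.0000)·(-1) + 0.7071·3 + (-0.7071)·1 = 1.4142.
u_3 = w_3 − 2.4495·q_1 − 1.4142·q_2 = (1.0000, 1.0000, 1.0000).

u_3 = (1.0000, 1.0000, 1.0000)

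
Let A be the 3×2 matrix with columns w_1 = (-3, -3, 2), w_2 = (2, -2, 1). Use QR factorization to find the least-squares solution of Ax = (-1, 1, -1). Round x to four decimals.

e_1 = w_1/‖w_1‖ = (-3, -3, 2)/4.6904 = (-0.6396, -0.6396, 0.4264).
r_{12} = e_1·w_2 = 0.4264.
u_2 = w_2 − 0.4264·e_1 = (2.2727, -1.7273, 0.8182).
‖u_2‖ = 2.9695, so e_2 = (0.7653, -0.5817, 0.2755).
Qᵀb = (-0.4264, -1.6225).
Back-substitute: x_2 = -1.6225/2.9695 = -0.5464.
x_1 = (-0.4264 − 0.4264·(-0.5464))/4.6904 = -0.0412.

x = (-0.0412, -0.5464)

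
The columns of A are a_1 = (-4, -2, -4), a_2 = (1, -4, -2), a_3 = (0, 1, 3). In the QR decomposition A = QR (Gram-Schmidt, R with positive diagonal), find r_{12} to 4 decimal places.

a_1 = (-4, -2, -4); ‖a_1‖ = 6.0000, so q_1 = (-0.6667, -0.3333, -0.6667).
r_{12} = q_1·a_2 = 2.0000.

r_{12} = 2.0000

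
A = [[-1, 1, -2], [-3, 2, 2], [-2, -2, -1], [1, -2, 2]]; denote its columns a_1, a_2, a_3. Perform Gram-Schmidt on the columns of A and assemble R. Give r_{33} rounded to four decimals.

r_{33} = 3.6056

a_1 = (-1, -3, -2, 1); ‖a_1‖ = 3.8730, so e_1 = (-0.2582, -0.7746, -0.5164, 0.2582).
e_1·a_2 = (-0.2582)·1 + (-0.7746)·2 + (-0.5164)·(-2) + 0.2582·(-2) = -1.2910.
u_2 = a_2 + 1.2910·e_1 = (0.6667, 1.0000, -2.6667, -1.6667).
‖u_2‖ = 3.3665, so e_2 = (0.1980, 0.2970, -0.7921, -0.4951).
e_1·a_3 = (-0.2582)·(-2) + (-0.7746)·2 + (-0.5164)·(-1) + 0.2582·2 = 0.0000; e_2·a_3 = 0.1980·(-2) + 0.2970·2 + (-0.7921)·(-1) + (-0.4951)·2 = 0.0000.
u_3 = a_3 + 0.0000·e_1 + 0.0000·e_2 = (-2.0000, 2.0000, -1.0000, 2.0000).
r_{33} = ‖u_3‖ = 3.6056.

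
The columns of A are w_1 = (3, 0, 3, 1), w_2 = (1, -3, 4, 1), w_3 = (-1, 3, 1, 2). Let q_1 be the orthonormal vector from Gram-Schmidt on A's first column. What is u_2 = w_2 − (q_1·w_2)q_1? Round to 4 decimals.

u_2 = (-1.5263, -3.0000, 1.4737, 0.1579)

q_1 = w_1/‖w_1‖ = (3, 0, 3, 1)/4.3589 = (0.6882, 0.0000, 0.6882, 0.2294).
r_{12} = q_1·w_2 = 3.6707.
u_2 = w_2 − 3.6707·q_1 = (-1.5263, -3.0000, 1.4737, 0.1579).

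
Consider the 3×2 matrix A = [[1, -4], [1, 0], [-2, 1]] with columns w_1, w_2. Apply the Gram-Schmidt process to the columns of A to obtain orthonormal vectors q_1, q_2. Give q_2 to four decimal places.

q_2 = (-0.9045, 0.3015, -0.3015)

q_1 = w_1/‖w_1‖ = (1, 1, -2)/2.4495 = (0.4082, 0.4082, -0.8165).
r_{12} = q_1·w_2 = -2.4495.
u_2 = w_2 + 2.4495·q_1 = (-3.0000, 1.0000, -1.0000).
‖u_2‖ = 3.3166, so q_2 = (-0.9045, 0.3015, -0.3015).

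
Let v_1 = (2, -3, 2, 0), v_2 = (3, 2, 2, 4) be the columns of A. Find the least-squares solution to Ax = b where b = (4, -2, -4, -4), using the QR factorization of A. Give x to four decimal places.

x = (0.4807, -0.5431)

v_1 = (2, -3, 2, 0); ‖v_1‖ = 4.1231, so q_1 = (0.4851, -0.7276, 0.4851, 0.0000).
q_1·v_2 = 0.4851·3 + (-0.7276)·2 + 0.4851·2 + 0.0000·4 = 0.9701.
u_2 = v_2 − 0.9701·q_1 = (2.5294, 2.7059, 1.5294, 4.0000).
‖u_2‖ = 5.6621, so q_2 = (0.4467, 0.4779, 0.2701, 0.7065).
Qᵀb = (1.4552, -3.0752).
Back-substitute: x_2 = -3.0752/5.6621 = -0.5431.
x_1 = (1.4552 − 0.9701·(-0.5431))/4.1231 = 0.4807.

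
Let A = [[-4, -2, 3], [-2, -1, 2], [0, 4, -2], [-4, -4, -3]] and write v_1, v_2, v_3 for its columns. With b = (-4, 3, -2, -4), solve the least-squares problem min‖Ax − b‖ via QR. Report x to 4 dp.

v_1 = (-4, -2, 0, -4); ‖v_1‖ = 6.0000, so e_1 = (-0.6667, -0.3333, 0.0000, -0.6667).
e_1·v_2 = (-0.6667)·(-2) + (-0.3333)·(-1) + 0.0000·4 + (-0.6667)·(-4) = 4.3333.
u_2 = v_2 − 4.3333·e_1 = (0.8889, 0.4444, 4.0000, -1.1111).
‖u_2‖ = 4.2687, so e_2 = (0.2082, 0.1041, 0.9370, -0.2603).
e_1·v_3 = (-0.6667)·3 + (-0.3333)·2 + 0.0000·(-2) + (-0.6667)·(-3) = -0.6667; e_2·v_3 = 0.2082·3 + 0.1041·2 + 0.9370·(-2) + (-0.2603)·(-3) = -0.2603.
u_3 = v_3 + 0.6667·e_1 + 0.2603·e_2 = (2.6098, 1.8049, -1.7561, -3.5122).
‖u_3‖ = 5.0485, so e_3 = (0.5169, 0.3575, -0.3478, -0.6957).
Qᵀb = (4.3333, -1.3535, 2.4832).
Back-substitute: x_3 = 2.4832/5.0485 = 0.4919.
x_2 = (-1.3535 + 0.2603·0.4919)/4.2687 = -0.2871.
x_1 = (4.3333 − 4.3333·(-0.2871) + 0.6667·0.4919)/6.0000 = 0.9842.

x = (0.9842, -0.2871, 0.4919)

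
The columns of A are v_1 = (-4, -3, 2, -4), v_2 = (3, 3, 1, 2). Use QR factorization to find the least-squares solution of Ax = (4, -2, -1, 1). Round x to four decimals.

q_1 = v_1/‖v_1‖ = (-4, -3, 2, -4)/6.7082 = (-0.5963, -0.4472, 0.2981, -0.5963).
r_{12} = q_1·v_2 = -4.0249.
u_2 = v_2 + 4.0249·q_1 = (0.6000, 1.2000, 2.2000, -0.4000).
‖u_2‖ = 2.6077, so q_2 = (0.2301, 0.4602, 0.8437, -0.1534).
Qᵀb = (-2.3851, -0.9971).
Back-substitute: x_2 = -0.9971/2.6077 = -0.3824.
x_1 = (-2.3851 + 4.0249·(-0.3824))/6.7082 = -0.5850.

x = (-0.5850, -0.3824)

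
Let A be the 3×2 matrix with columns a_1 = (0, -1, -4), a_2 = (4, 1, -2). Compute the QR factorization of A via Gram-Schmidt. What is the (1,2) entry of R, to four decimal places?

r_{12} = 1.6977

e_1 = a_1/‖a_1‖ = (0, -1, -4)/4.1231 = (0.0000, -0.2425, -0.9701).
r_{12} = e_1·a_2 = 1.6977.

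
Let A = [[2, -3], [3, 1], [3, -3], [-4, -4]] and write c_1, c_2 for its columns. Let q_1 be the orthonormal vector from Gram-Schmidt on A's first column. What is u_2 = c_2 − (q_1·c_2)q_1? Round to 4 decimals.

u_2 = (-3.2105, 0.6842, -3.3158, -3.5789)

q_1 = c_1/‖c_1‖ = (2, 3, 3, -4)/6.1644 = (0.3244, 0.4867, 0.4867, -0.6489).
r_{12} = q_1·c_2 = 0.6489.
u_2 = c_2 − 0.6489·q_1 = (-3.2105, 0.6842, -3.3158, -3.5789).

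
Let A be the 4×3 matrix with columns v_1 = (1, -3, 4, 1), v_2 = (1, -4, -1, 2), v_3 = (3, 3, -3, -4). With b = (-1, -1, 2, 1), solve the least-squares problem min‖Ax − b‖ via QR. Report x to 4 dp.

x = (0.2215, -0.1754, -0.3159)

e_1 = v_1/‖v_1‖ = (1, -3, 4, 1)/5.1962 = (0.1925, -0.5774, 0.7698, 0.1925).
r_{12} = e_1·v_2 = 2.1170.
u_2 = v_2 − 2.1170·e_1 = (0.5926, -2.7778, -2.6296, 1.5926).
‖u_2‖ = 4.1855, so e_2 = (0.1416, -0.6637, -0.6283, 0.3805).
r_{13} = e_1·v_3 = -4.2339; r_{23} = e_2·v_3 = -1.2034.
u_3 = v_3 + 4.2339·e_1 + 1.2034·e_2 = (3.9852, -0.2431, -0.4968, -2.7273).
‖u_3‖ = 4.8606, so e_3 = (0.8199, -0.0500, -0.1022, -0.5611).
Qᵀb = (2.1170, -0.3540, -1.5354).
Back-substitute: x_3 = -1.5354/4.8606 = -0.3159.
x_2 = (-0.3540 + 1.2034·(-0.3159))/4.1855 = -0.1754.
x_1 = (2.1170 − 2.1170·(-0.1754) + 4.2339·(-0.3159))/5.1962 = 0.2215.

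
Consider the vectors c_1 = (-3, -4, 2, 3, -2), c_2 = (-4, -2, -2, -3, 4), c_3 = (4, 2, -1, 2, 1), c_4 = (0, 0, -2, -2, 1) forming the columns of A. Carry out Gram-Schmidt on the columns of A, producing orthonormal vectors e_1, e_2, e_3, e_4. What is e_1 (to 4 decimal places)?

e_1 = (-0.4629, -0.6172, 0.3086, 0.4629, -0.3086)

c_1 = (-3, -4, 2, 3, -2); ‖c_1‖ = 6.4807, so e_1 = (-0.4629, -0.6172, 0.3086, 0.4629, -0.3086).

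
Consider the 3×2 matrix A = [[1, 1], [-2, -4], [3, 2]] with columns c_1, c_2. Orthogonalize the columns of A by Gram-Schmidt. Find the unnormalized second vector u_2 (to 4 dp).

c_1 = (1, -2, 3); ‖c_1‖ = 3.7417, so q_1 = (0.2673, -0.5345, 0.8018).
q_1·c_2 = 0.2673·1 + (-0.5345)·(-4) + 0.8018·2 = 4.0089.
u_2 = c_2 − 4.0089·q_1 = (-0.0714, -1.8571, -1.2143).

u_2 = (-0.0714, -1.8571, -1.2143)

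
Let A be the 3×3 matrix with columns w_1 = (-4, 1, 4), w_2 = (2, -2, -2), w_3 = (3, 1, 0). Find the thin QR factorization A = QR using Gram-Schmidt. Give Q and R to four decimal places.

Q = [[-0.6963, -0.1231, 0.7071], [0.1741, -0.9847, 0.0000], [0.6963, 0.1231, 0.7071]], R = [[5.7446, -3.1334, -1.9149], [0.0000, 1.4771, -1.3540], [0.0000, 0.0000, 2.1213]]

w_1 = (-4, 1, 4); ‖w_1‖ = 5.7446, so e_1 = (-0.6963, 0.1741, 0.6963).
e_1·w_2 = (-0.6963)·2 + 0.1741·(-2) + 0.6963·(-2) = -3.1334.
u_2 = w_2 + 3.1334·e_1 = (-0.1818, -1.4545, 0.1818).
‖u_2‖ = 1.4771, so e_2 = (-0.1231, -0.9847, 0.1231).
e_1·w_3 = (-0.6963)·3 + 0.1741·1 + 0.6963·0 = -1.9149; e_2·w_3 = (-0.1231)·3 + (-0.9847)·1 + 0.1231·0 = -1.3540.
u_3 = w_3 + 1.9149·e_1 + 1.3540·e_2 = (1.5000, 0.0000, 1.5000).
‖u_3‖ = 2.1213, so e_3 = (0.7071, 0.0000, 0.7071).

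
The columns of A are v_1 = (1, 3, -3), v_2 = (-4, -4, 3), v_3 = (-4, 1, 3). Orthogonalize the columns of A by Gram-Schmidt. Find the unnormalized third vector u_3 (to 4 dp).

v_1 = (1, 3, -3); ‖v_1‖ = 4.3589, so e_1 = (0.2294, 0.6882, -0.6882).
e_1·v_2 = 0.2294·(-4) + 0.6882·(-4) + (-0.6882)·3 = -5.7354.
u_2 = v_2 + 5.7354·e_1 = (-2.6842, -0.0526, -0.9474).
‖u_2‖ = 2.8470, so e_2 = (-0.9428, -0.0185, -0.3328).
e_1·v_3 = 0.2294·(-4) + 0.6882·1 + (-0.6882)·3 = -2.2942; e_2·v_3 = (-0.9428)·(-4) + (-0.0185)·1 + (-0.3328)·3 = 2.7545.
u_3 = v_3 + 2.2942·e_1 − 2.7545·e_2 = (-0.8766, 2.6299, 2.3377).

u_3 = (-0.8766, 2.6299, 2.3377)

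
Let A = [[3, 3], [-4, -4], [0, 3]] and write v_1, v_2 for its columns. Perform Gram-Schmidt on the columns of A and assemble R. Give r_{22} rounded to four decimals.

r_{22} = 3.0000

v_1 = (3, -4, 0); ‖v_1‖ = 5.0000, so e_1 = (0.6000, -0.8000, 0.0000).
e_1·v_2 = 0.6000·3 + (-0.8000)·(-4) + 0.0000·3 = 5.0000.
u_2 = v_2 − 5.0000·e_1 = (0.0000, 0.0000, 3.0000).
r_{22} = ‖u_2‖ = 3.0000.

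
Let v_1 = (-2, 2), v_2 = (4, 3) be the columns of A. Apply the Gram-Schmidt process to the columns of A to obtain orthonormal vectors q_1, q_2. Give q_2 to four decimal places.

q_2 = (0.7071, 0.7071)

q_1 = v_1/‖v_1‖ = (-2, 2)/2.8284 = (-0.7071, 0.7071).
r_{12} = q_1·v_2 = -0.7071.
u_2 = v_2 + 0.7071·q_1 = (3.5000, 3.5000).
‖u_2‖ = 4.9497, so q_2 = (0.7071, 0.7071).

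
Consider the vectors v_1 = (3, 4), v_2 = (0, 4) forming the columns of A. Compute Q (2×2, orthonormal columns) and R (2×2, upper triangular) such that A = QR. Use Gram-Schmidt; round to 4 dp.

q_1 = v_1/‖v_1‖ = (3, 4)/5.0000 = (0.6000, 0.8000).
r_{12} = q_1·v_2 = 3.2000.
u_2 = v_2 − 3.2000·q_1 = (-1.9200, 1.4400).
‖u_2‖ = 2.4000, so q_2 = (-0.8000, 0.6000).

Q = [[0.6000, -0.8000], [0.8000, 0.6000]], R = [[5.0000, 3.2000], [0.0000, 2.4000]]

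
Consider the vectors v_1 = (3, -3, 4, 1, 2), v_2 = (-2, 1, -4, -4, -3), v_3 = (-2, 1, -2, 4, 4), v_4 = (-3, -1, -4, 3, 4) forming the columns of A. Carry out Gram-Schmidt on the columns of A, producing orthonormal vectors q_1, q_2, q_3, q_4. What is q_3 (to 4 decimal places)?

v_1 = (3, -3, 4, 1, 2); ‖v_1‖ = 6.2450, so q_1 = (0.4804, -0.4804, 0.6405, 0.1601, 0.3203).
q_1·v_2 = 0.4804·(-2) + (-0.4804)·1 + 0.6405·(-4) + 0.1601·(-4) + 0.3203·(-3) = -5.6045.
u_2 = v_2 + 5.6045·q_1 = (0.6923, -1.6923, -0.4103, -3.1026, -1.2051).
‖u_2‖ = 3.8197, so q_2 = (0.1812, -0.4431, -0.1074, -0.8123, -0.3155).
q_1·v_3 = 0.4804·(-2) + (-0.4804)·1 + 0.6405·(-2) + 0.1601·4 + 0.3203·4 = -0.8006; q_2·v_3 = 0.1812·(-2) + (-0.4431)·1 + (-0.1074)·(-2) + (-0.8123)·4 + (-0.3155)·4 = -5.1018.
u_3 = v_3 + 0.8006·q_1 + 5.1018·q_2 = (-0.6907, -1.6450, -2.0351, -0.0158, 2.6467).
‖u_3‖ = 3.7856, so q_3 = (-0.1825, -0.4345, -0.5376, -0.0042, 0.6992).

q_3 = (-0.1825, -0.4345, -0.5376, -0.0042, 0.6992)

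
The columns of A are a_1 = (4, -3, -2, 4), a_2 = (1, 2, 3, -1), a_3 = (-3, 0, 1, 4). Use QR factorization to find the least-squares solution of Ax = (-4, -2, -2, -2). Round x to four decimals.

a_1 = (4, -3, -2, 4); ‖a_1‖ = 6.7082, so q_1 = (0.5963, -0.4472, -0.2981, 0.5963).
q_1·a_2 = 0.5963·1 + (-0.4472)·2 + (-0.2981)·3 + 0.5963·(-1) = -1.7889.
u_2 = a_2 + 1.7889·q_1 = (2.0667, 1.2000, 2.4667, 0.0667).
‖u_2‖ = 3.4351, so q_2 = (0.6016, 0.3493, 0.7181, 0.0194).
q_1·a_3 = 0.5963·(-3) + (-0.4472)·0 + (-0.2981)·1 + 0.5963·4 = 0.2981; q_2·a_3 = 0.6016·(-3) + 0.3493·0 + 0.7181·1 + 0.0194·4 = -1.0092.
u_3 = a_3 − 0.2981·q_1 + 1.0092·q_2 = (-2.5706, 0.4859, 1.8136, 3.8418).
‖u_3‖ = 4.9893, so q_3 = (-0.5152, 0.0974, 0.3635, 0.7700).
Qᵀb = (-2.0870, -4.5802, -0.4009).
Back-substitute: x_3 = -0.4009/4.9893 = -0.0803.
x_2 = (-4.5802 + 1.0092·(-0.0803))/3.4351 = -1.3569.
x_1 = (-2.0870 + 1.7889·(-1.3569) − 0.2981·(-0.0803))/6.7082 = -0.6694.

x = (-0.6694, -1.3569, -0.0803)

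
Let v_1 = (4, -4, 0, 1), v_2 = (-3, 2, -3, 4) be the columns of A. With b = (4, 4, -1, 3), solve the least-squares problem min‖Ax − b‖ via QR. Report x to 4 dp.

x = (0.2906, 0.4118)

e_1 = v_1/‖v_1‖ = (4, -4, 0, 1)/5.7446 = (0.6963, -0.6963, 0.0000, 0.1741).
r_{12} = e_1·v_2 = -2.7852.
u_2 = v_2 + 2.7852·e_1 = (-1.0606, 0.0606, -3.0000, 4.4848).
‖u_2‖ = 5.4993, so e_2 = (-0.1929, 0.0110, -0.5455, 0.8155).
Qᵀb = (0.5222, 2.2647).
Back-substitute: x_2 = 2.2647/5.4993 = 0.4118.
x_1 = (0.5222 + 2.7852·0.4118)/5.7446 = 0.2906.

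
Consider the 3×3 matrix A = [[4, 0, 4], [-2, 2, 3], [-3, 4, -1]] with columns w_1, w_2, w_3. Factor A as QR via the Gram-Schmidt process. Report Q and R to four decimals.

Q = [[0.7428, 0.6603, 0.1111], [-0.3714, 0.2682, 0.8889], [-0.5571, 0.7015, -0.4444]], R = [[5.3852, -2.9711, 2.4140], [0.0000, 3.3425, 2.7442], [0.0000, 0.0000, 3.5556]]

w_1 = (4, -2, -3); ‖w_1‖ = 5.3852, so e_1 = (0.7428, -0.3714, -0.5571).
e_1·w_2 = 0.7428·0 + (-0.3714)·2 + (-0.5571)·4 = -2.9711.
u_2 = w_2 + 2.9711·e_1 = (2.2069, 0.8966, 2.3448).
‖u_2‖ = 3.3425, so e_2 = (0.6603, 0.2682, 0.7015).
e_1·w_3 = 0.7428·4 + (-0.3714)·3 + (-0.5571)·(-1) = 2.4140; e_2·w_3 = 0.6603·4 + 0.2682·3 + 0.7015·(-1) = 2.7442.
u_3 = w_3 − 2.4140·e_1 − 2.7442·e_2 = (0.3951, 3.1605, -1.5802).
‖u_3‖ = 3.5556, so e_3 = (0.1111, 0.8889, -0.4444).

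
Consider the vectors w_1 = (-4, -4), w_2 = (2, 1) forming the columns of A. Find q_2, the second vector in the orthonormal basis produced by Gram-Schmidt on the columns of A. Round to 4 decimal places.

q_2 = (0.7071, -0.7071)

w_1 = (-4, -4); ‖w_1‖ = 5.6569, so q_1 = (-0.7071, -0.7071).
q_1·w_2 = (-0.7071)·2 + (-0.7071)·1 = -2.1213.
u_2 = w_2 + 2.1213·q_1 = (0.5000, -0.5000).
‖u_2‖ = 0.7071, so q_2 = (0.7071, -0.7071).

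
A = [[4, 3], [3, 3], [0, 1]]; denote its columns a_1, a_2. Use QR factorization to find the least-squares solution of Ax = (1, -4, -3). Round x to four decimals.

a_1 = (4, 3, 0); ‖a_1‖ = 5.0000, so e_1 = (0.8000, 0.6000, 0.0000).
e_1·a_2 = 0.8000·3 + 0.6000·3 + 0.0000·1 = 4.2000.
u_2 = a_2 − 4.2000·e_1 = (-0.3600, 0.4800, 1.0000).
‖u_2‖ = 1.1662, so e_2 = (-0.3087, 0.4116, 0.8575).
Qᵀb = (-1.6000, -4.5276).
Back-substitute: x_2 = -4.5276/1.1662 = -3.8824.
x_1 = (-1.6000 − 4.2000·(-3.8824))/5.0000 = 2.9412.

x = (2.9412, -3.8824)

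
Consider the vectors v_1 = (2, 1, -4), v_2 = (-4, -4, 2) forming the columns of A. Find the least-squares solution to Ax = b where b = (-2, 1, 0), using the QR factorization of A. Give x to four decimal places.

x = (-0.0787, 0.0674)

e_1 = v_1/‖v_1‖ = (2, 1, -4)/4.5826 = (0.4364, 0.2182, -0.8729).
r_{12} = e_1·v_2 = -4.3644.
u_2 = v_2 + 4.3644·e_1 = (-2.0952, -3.0476, -1.8095).
‖u_2‖ = 4.1173, so e_2 = (-0.5089, -0.7402, -0.4395).
Qᵀb = (-0.6547, 0.2776).
Back-substitute: x_2 = 0.2776/4.1173 = 0.0674.
x_1 = (-0.6547 + 4.3644·0.0674)/4.5826 = -0.0787.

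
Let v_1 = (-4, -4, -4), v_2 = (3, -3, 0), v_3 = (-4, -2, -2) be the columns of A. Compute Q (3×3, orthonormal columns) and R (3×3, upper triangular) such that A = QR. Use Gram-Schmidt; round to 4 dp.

v_1 = (-4, -4, -4); ‖v_1‖ = 6.9282, so e_1 = (-0.5774, -0.5774, -0.5774).
e_1·v_2 = (-0.5774)·3 + (-0.5774)·(-3) + (-0.5774)·0 = 0.0000.
u_2 = v_2 + 0.0000·e_1 = (3.0000, -3.0000, 0.0000).
‖u_2‖ = 4.2426, so e_2 = (0.7071, -0.7071, 0.0000).
e_1·v_3 = (-0.5774)·(-4) + (-0.5774)·(-2) + (-0.5774)·(-2) = 4.6188; e_2·v_3 = 0.7071·(-4) + (-0.7071)·(-2) + (0.0000)·(-2) = -1.4142.
u_3 = v_3 − 4.6188·e_1 + 1.4142·e_2 = (-0.3333, -0.3333, 0.6667).
‖u_3‖ = 0.8165, so e_3 = (-0.4082, -0.4082, 0.8165).

Q = [[-0.5774, 0.7071, -0.4082], [-0.5774, -0.7071, -0.4082], [-0.5774, 0.0000, 0.8165]], R = [[6.9282, 0.0000, 4.6188], [0.0000, 4.2426, -1.4142], [0.0000, 0.0000, 0.8165]]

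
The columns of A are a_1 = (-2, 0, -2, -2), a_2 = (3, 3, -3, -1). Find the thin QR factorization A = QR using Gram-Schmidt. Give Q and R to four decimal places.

e_1 = a_1/‖a_1‖ = (-2, 0, -2, -2)/3.4641 = (-0.5774, 0.0000, -0.5774, -0.5774).
r_{12} = e_1·a_2 = 0.5774.
u_2 = a_2 − 0.5774·e_1 = (3.3333, 3.0000, -2.6667, -0.6667).
‖u_2‖ = 5.2599, so e_2 = (0.6337, 0.5704, -0.5070, -0.1267).

Q = [[-0.5774, 0.6337], [0.0000, 0.5704], [-0.5774, -0.5070], [-0.5774, -0.1267]], R = [[3.4641, 0.5774], [0.0000, 5.2599]]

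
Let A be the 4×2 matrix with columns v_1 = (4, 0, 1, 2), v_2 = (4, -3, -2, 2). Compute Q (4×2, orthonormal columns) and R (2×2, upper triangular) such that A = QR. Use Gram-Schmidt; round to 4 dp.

Q = [[0.8729, 0.1363], [0.0000, -0.7157], [0.2182, -0.6816], [0.4364, 0.0682]], R = [[4.5826, 3.9279], [0.0000, 4.1918]]

e_1 = v_1/‖v_1‖ = (4, 0, 1, 2)/4.5826 = (0.8729, 0.0000, 0.2182, 0.4364).
r_{12} = e_1·v_2 = 3.9279.
u_2 = v_2 − 3.9279·e_1 = (0.5714, -3.0000, -2.8571, 0.2857).
‖u_2‖ = 4.1918, so e_2 = (0.1363, -0.7157, -0.6816, 0.0682).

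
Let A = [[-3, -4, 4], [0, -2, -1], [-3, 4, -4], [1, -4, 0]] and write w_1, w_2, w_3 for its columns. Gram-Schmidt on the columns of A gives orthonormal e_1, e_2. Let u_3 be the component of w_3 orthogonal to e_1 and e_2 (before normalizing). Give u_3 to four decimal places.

u_3 = (1.2840, -2.1728, -2.0247, -2.2222)

w_1 = (-3, 0, -3, 1); ‖w_1‖ = 4.3589, so e_1 = (-0.6882, 0.0000, -0.6882, 0.2294).
e_1·w_2 = (-0.6882)·(-4) + 0.0000·(-2) + (-0.6882)·4 + 0.2294·(-4) = -0.9177.
u_2 = w_2 + 0.9177·e_1 = (-4.6316, -2.0000, 3.3684, -3.7895).
‖u_2‖ = 7.1525, so e_2 = (-0.6475, -0.2796, 0.4709, -0.5298).
e_1·w_3 = (-0.6882)·4 + 0.0000·(-1) + (-0.6882)·(-4) + 0.2294·0 = 0.0000; e_2·w_3 = (-0.6475)·4 + (-0.2796)·(-1) + 0.4709·(-4) + (-0.5298)·0 = -4.1944.
u_3 = w_3 + 0.0000·e_1 + 4.1944·e_2 = (1.2840, -2.1728, -2.0247, -2.2222).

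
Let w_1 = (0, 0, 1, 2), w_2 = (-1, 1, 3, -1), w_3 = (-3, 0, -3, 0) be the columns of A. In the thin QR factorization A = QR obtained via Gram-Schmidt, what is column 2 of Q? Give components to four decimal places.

e_1 = w_1/‖w_1‖ = (0, 0, 1, 2)/2.2361 = (0.0000, 0.0000, 0.4472, 0.8944).
r_{12} = e_1·w_2 = 0.4472.
u_2 = w_2 − 0.4472·e_1 = (-1.0000, 1.0000, 2.8000, -1.4000).
‖u_2‖ = 3.4351, so e_2 = (-0.2911, 0.2911, 0.8151, -0.4076).

e_2 = (-0.2911, 0.2911, 0.8151, -0.4076)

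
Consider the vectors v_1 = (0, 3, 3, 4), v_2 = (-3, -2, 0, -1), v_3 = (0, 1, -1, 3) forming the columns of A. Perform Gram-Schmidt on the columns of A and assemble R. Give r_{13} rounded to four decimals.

v_1 = (0, 3, 3, 4); ‖v_1‖ = 5.8310, so e_1 = (0.0000, 0.5145, 0.5145, 0.6860).
r_{13} = e_1·v_3 = 2.0580.

r_{13} = 2.0580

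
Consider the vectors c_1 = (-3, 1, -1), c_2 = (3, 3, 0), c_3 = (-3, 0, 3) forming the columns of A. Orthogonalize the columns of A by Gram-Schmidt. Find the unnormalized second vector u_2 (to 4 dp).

c_1 = (-3, 1, -1); ‖c_1‖ = 3.3166, so e_1 = (-0.9045, 0.3015, -0.3015).
e_1·c_2 = (-0.9045)·3 + 0.3015·3 + (-0.3015)·0 = -1.8091.
u_2 = c_2 + 1.8091·e_1 = (1.3636, 3.5455, -0.5455).

u_2 = (1.3636, 3.5455, -0.5455)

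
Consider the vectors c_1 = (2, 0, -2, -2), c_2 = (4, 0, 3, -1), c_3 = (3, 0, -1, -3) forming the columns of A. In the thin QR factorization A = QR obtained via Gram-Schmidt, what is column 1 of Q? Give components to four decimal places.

c_1 = (2, 0, -2, -2); ‖c_1‖ = 3.4641, so q_1 = (0.5774, 0.0000, -0.5774, -0.5774).

q_1 = (0.5774, 0.0000, -0.5774, -0.5774)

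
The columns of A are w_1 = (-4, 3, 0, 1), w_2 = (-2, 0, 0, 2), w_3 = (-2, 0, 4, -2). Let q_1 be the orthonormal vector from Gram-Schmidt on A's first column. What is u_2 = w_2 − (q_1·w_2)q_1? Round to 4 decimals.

u_2 = (-0.4615, -1.1538, 0.0000, 1.6154)

q_1 = w_1/‖w_1‖ = (-4, 3, 0, 1)/5.0990 = (-0.7845, 0.5883, 0.0000, 0.1961).
r_{12} = q_1·w_2 = 1.9612.
u_2 = w_2 − 1.9612·q_1 = (-0.4615, -1.1538, 0.0000, 1.6154).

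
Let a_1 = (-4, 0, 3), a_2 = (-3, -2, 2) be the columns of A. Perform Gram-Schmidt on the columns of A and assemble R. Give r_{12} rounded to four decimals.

a_1 = (-4, 0, 3); ‖a_1‖ = 5.0000, so e_1 = (-0.8000, 0.0000, 0.6000).
r_{12} = e_1·a_2 = 3.6000.

r_{12} = 3.6000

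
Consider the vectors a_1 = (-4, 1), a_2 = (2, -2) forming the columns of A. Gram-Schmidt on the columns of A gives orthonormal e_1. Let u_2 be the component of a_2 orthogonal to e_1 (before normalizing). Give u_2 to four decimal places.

a_1 = (-4, 1); ‖a_1‖ = 4.1231, so e_1 = (-0.9701, 0.2425).
e_1·a_2 = (-0.9701)·2 + 0.2425·(-2) = -2.4254.
u_2 = a_2 + 2.4254·e_1 = (-0.3529, -1.4118).

u_2 = (-0.3529, -1.4118)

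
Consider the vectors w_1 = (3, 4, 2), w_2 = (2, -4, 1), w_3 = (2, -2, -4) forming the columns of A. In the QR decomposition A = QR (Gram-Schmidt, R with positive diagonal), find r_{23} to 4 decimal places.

q_1 = w_1/‖w_1‖ = (3, 4, 2)/5.3852 = (0.5571, 0.7428, 0.3714).
r_{12} = q_1·w_2 = -1.4856.
u_2 = w_2 + 1.4856·q_1 = (2.8276, -2.8966, 1.5517).
‖u_2‖ = 4.3351, so q_2 = (0.6523, -0.6682, 0.3579).
r_{23} = q_2·w_3 = 1.2091.

r_{23} = 1.2091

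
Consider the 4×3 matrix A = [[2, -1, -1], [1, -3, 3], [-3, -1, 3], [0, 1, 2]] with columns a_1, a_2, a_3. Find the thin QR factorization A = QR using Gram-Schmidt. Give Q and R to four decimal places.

Q = [[0.5345, -0.2087, -0.1531], [0.2673, -0.8348, 0.3534], [-0.8018, -0.4174, 0.0157], [0.0000, 0.2922, 0.9227]], R = [[3.7417, -0.5345, -2.1381], [0.0000, 3.4226, -2.9635], [0.0000, 0.0000, 3.1059]]

q_1 = a_1/‖a_1‖ = (2, 1, -3, 0)/3.7417 = (0.5345, 0.2673, -0.8018, 0.0000).
r_{12} = q_1·a_2 = -0.5345.
u_2 = a_2 + 0.5345·q_1 = (-0.7143, -2.8571, -1.4286, 1.0000).
‖u_2‖ = 3.4226, so q_2 = (-0.2087, -0.8348, -0.4174, 0.2922).
r_{13} = q_1·a_3 = -2.1381; r_{23} = q_2·a_3 = -2.9635.
u_3 = a_3 + 2.1381·q_1 + 2.9635·q_2 = (-0.4756, 1.0976, 0.0488, 2.8659).
‖u_3‖ = 3.1059, so q_3 = (-0.1531, 0.3534, 0.0157, 0.9227).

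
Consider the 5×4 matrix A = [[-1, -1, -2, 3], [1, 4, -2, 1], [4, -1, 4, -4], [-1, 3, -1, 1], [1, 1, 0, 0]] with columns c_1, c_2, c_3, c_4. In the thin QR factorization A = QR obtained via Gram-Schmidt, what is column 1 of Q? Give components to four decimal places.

q_1 = c_1/‖c_1‖ = (-1, 1, 4, -1, 1)/4.4721 = (-0.2236, 0.2236, 0.8944, -0.2236, 0.2236).

q_1 = (-0.2236, 0.2236, 0.8944, -0.2236, 0.2236)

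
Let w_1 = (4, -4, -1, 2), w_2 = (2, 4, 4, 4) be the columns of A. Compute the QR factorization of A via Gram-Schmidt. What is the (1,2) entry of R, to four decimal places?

q_1 = w_1/‖w_1‖ = (4, -4, -1, 2)/6.0828 = (0.6576, -0.6576, -0.1644, 0.3288).
r_{12} = q_1·w_2 = -0.6576.

r_{12} = -0.6576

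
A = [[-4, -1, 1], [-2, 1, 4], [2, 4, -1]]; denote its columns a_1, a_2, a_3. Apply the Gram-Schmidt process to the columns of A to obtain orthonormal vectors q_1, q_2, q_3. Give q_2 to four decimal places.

q_2 = (0.1792, 0.4929, 0.8514)

a_1 = (-4, -2, 2); ‖a_1‖ = 4.8990, so q_1 = (-0.8165, -0.4082, 0.4082).
q_1·a_2 = (-0.8165)·(-1) + (-0.4082)·1 + 0.4082·4 = 2.0412.
u_2 = a_2 − 2.0412·q_1 = (0.6667, 1.8333, 3.1667).
‖u_2‖ = 3.7193, so q_2 = (0.1792, 0.4929, 0.8514).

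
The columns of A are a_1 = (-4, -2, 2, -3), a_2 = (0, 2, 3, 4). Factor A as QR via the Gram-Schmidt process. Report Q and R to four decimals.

a_1 = (-4, -2, 2, -3); ‖a_1‖ = 5.7446, so e_1 = (-0.6963, -0.3482, 0.3482, -0.5222).
e_1·a_2 = (-0.6963)·0 + (-0.3482)·2 + 0.3482·3 + (-0.5222)·4 = -1.7408.
u_2 = a_2 + 1.7408·e_1 = (-1.2121, 1.3939, 3.6061, 3.0909).
‖u_2‖ = 5.0960, so e_2 = (-0.2379, 0.2735, 0.7076, 0.6065).

Q = [[-0.6963, -0.2379], [-0.3482, 0.2735], [0.3482, 0.7076], [-0.5222, 0.6065]], R = [[5.7446, -1.7408], [0.0000, 5.0960]]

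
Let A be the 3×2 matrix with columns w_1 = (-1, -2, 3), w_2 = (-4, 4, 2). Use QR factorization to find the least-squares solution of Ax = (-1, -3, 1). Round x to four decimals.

x = (0.7440, -0.2080)

w_1 = (-1, -2, 3); ‖w_1‖ = 3.7417, so q_1 = (-0.2673, -0.5345, 0.8018).
q_1·w_2 = (-0.2673)·(-4) + (-0.5345)·4 + 0.8018·2 = 0.5345.
u_2 = w_2 − 0.5345·q_1 = (-3.8571, 4.2857, 1.5714).
‖u_2‖ = 5.9761, so q_2 = (-0.6454, 0.7171, 0.2630).
Qᵀb = (2.6726, -1.2430).
Back-substitute: x_2 = -1.2430/5.9761 = -0.2080.
x_1 = (2.6726 − 0.5345·(-0.2080))/3.7417 = 0.7440.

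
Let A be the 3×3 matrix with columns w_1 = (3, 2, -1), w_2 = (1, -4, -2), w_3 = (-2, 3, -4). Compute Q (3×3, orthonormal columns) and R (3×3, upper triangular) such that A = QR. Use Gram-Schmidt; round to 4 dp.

Q = [[0.8018, 0.3641, -0.4739], [0.5345, -0.7916, 0.2962], [-0.2673, -0.4908, -0.8293]], R = [[3.7417, -0.8018, 1.0690], [0.0000, 4.5119, -1.1398], [0.0000, 0.0000, 5.1534]]

w_1 = (3, 2, -1); ‖w_1‖ = 3.7417, so e_1 = (0.8018, 0.5345, -0.2673).
e_1·w_2 = 0.8018·1 + 0.5345·(-4) + (-0.2673)·(-2) = -0.8018.
u_2 = w_2 + 0.8018·e_1 = (1.6429, -3.5714, -2.2143).
‖u_2‖ = 4.5119, so e_2 = (0.3641, -0.7916, -0.4908).
e_1·w_3 = 0.8018·(-2) + 0.5345·3 + (-0.2673)·(-4) = 1.0690; e_2·w_3 = 0.3641·(-2) + (-0.7916)·3 + (-0.4908)·(-4) = -1.1398.
u_3 = w_3 − 1.0690·e_1 + 1.1398·e_2 = (-2.4421, 1.5263, -4.2737).
‖u_3‖ = 5.1534, so e_3 = (-0.4739, 0.2962, -0.8293).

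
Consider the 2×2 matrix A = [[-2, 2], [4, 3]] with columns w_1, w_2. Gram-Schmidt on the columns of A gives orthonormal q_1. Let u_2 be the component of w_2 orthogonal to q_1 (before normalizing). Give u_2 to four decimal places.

w_1 = (-2, 4); ‖w_1‖ = 4.4721, so q_1 = (-0.4472, 0.8944).
q_1·w_2 = (-0.4472)·2 + 0.8944·3 = 1.7889.
u_2 = w_2 − 1.7889·q_1 = (2.8000, 1.4000).

u_2 = (2.8000, 1.4000)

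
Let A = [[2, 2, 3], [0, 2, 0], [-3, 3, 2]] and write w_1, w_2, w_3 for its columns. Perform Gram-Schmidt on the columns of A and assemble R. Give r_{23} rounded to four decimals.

w_1 = (2, 0, -3); ‖w_1‖ = 3.6056, so e_1 = (0.5547, 0.0000, -0.8321).
e_1·w_2 = 0.5547·2 + 0.0000·2 + (-0.8321)·3 = -1.3868.
u_2 = w_2 + 1.3868·e_1 = (2.7692, 2.0000, 1.8462).
‖u_2‖ = 3.8829, so e_2 = (0.7132, 0.5151, 0.4755).
r_{23} = e_2·w_3 = 3.0905.

r_{23} = 3.0905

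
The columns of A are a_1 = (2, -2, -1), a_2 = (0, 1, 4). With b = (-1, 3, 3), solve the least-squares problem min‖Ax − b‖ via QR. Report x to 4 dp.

x = (-0.8291, 0.5897)

e_1 = a_1/‖a_1‖ = (2, -2, -1)/3.0000 = (0.6667, -0.6667, -0.3333).
r_{12} = e_1·a_2 = -2.0000.
u_2 = a_2 + 2.0000·e_1 = (1.3333, -0.3333, 3.3333).
‖u_2‖ = 3.6056, so e_2 = (0.3698, -0.0925, 0.9245).
Qᵀb = (-3.6667, 2.1264).
Back-substitute: x_2 = 2.1264/3.6056 = 0.5897.
x_1 = (-3.6667 + 2.0000·0.5897)/3.0000 = -0.8291.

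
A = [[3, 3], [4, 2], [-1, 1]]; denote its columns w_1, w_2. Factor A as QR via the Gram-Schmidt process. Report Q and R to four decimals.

Q = [[0.5883, 0.5661], [0.7845, -0.2265], [-0.1961, 0.7926]], R = [[5.0990, 3.1379], [0.0000, 2.0381]]

w_1 = (3, 4, -1); ‖w_1‖ = 5.0990, so q_1 = (0.5883, 0.7845, -0.1961).
q_1·w_2 = 0.5883·3 + 0.7845·2 + (-0.1961)·1 = 3.1379.
u_2 = w_2 − 3.1379·q_1 = (1.1538, -0.4615, 1.6154).
‖u_2‖ = 2.0381, so q_2 = (0.5661, -0.2265, 0.7926).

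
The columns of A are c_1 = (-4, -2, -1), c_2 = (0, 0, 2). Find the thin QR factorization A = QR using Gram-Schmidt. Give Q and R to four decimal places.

Q = [[-0.8729, -0.1952], [-0.4364, -0.0976], [-0.2182, 0.9759]], R = [[4.5826, -0.4364], [0.0000, 1.9518]]

c_1 = (-4, -2, -1); ‖c_1‖ = 4.5826, so e_1 = (-0.8729, -0.4364, -0.2182).
e_1·c_2 = (-0.8729)·0 + (-0.4364)·0 + (-0.2182)·2 = -0.4364.
u_2 = c_2 + 0.4364·e_1 = (-0.3810, -0.1905, 1.9048).
‖u_2‖ = 1.9518, so e_2 = (-0.1952, -0.0976, 0.9759).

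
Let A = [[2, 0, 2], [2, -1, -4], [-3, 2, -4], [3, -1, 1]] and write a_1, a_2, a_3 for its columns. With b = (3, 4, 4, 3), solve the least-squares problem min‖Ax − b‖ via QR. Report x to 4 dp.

a_1 = (2, 2, -3, 3); ‖a_1‖ = 5.0990, so e_1 = (0.3922, 0.3922, -0.5883, 0.5883).
e_1·a_2 = 0.3922·0 + 0.3922·(-1) + (-0.5883)·2 + 0.5883·(-1) = -2.1573.
u_2 = a_2 + 2.1573·e_1 = (0.8462, -0.1538, 0.7308, 0.2692).
‖u_2‖ = 1.1602, so e_2 = (0.7293, -0.1326, 0.6298, 0.2320).
e_1·a_3 = 0.3922·2 + 0.3922·(-4) + (-0.5883)·(-4) + 0.5883·1 = 2.1573; e_2·a_3 = 0.7293·2 + (-0.1326)·(-4) + 0.6298·(-4) + 0.2320·1 = -0.2983.
u_3 = a_3 − 2.1573·e_1 + 0.2983·e_2 = (1.3714, -4.8857, -2.5429, -0.2000).
‖u_3‖ = 5.6795, so e_3 = (0.2415, -0.8602, -0.4477, -0.0352).
Qᵀb = (2.1573, 4.8730, -4.6131).
Back-substitute: x_3 = -4.6131/5.6795 = -0.8122.
x_2 = (4.8730 + 0.2983·(-0.8122))/1.1602 = 3.9911.
x_1 = (2.1573 + 2.1573·3.9911 − 2.1573·(-0.8122))/5.0990 = 2.4553.

x = (2.4553, 3.9911, -0.8122)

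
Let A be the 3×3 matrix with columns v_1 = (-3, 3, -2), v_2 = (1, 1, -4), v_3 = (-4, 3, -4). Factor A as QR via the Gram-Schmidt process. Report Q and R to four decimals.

Q = [[-0.6396, 0.5382, -0.5488], [0.6396, -0.0234, -0.7683], [-0.4264, -0.8425, -0.3293]], R = [[4.6904, 1.7056, 6.1828], [0.0000, 3.8847, 1.1467], [0.0000, 0.0000, 1.2074]]

v_1 = (-3, 3, -2); ‖v_1‖ = 4.6904, so q_1 = (-0.6396, 0.6396, -0.4264).
q_1·v_2 = (-0.6396)·1 + 0.6396·1 + (-0.4264)·(-4) = 1.7056.
u_2 = v_2 − 1.7056·q_1 = (2.0909, -0.0909, -3.2727).
‖u_2‖ = 3.8847, so q_2 = (0.5382, -0.0234, -0.8425).
q_1·v_3 = (-0.6396)·(-4) + 0.6396·3 + (-0.4264)·(-4) = 6.1828; q_2·v_3 = 0.5382·(-4) + (-0.0234)·3 + (-0.8425)·(-4) = 1.1467.
u_3 = v_3 − 6.1828·q_1 − 1.1467·q_2 = (-0.6627, -0.9277, -0.3976).
‖u_3‖ = 1.2074, so q_3 = (-0.5488, -0.7683, -0.3293).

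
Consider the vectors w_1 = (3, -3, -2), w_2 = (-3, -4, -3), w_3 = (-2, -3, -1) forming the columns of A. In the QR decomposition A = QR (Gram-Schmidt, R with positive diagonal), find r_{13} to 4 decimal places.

q_1 = w_1/‖w_1‖ = (3, -3, -2)/4.6904 = (0.6396, -0.6396, -0.4264).
r_{13} = q_1·w_3 = 1.0660.

r_{13} = 1.0660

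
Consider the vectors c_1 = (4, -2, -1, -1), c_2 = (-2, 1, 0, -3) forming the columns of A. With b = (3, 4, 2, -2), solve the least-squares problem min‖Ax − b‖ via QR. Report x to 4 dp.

x = (0.3243, 0.4479)

c_1 = (4, -2, -1, -1); ‖c_1‖ = 4.6904, so e_1 = (0.8528, -0.4264, -0.2132, -0.2132).
e_1·c_2 = 0.8528·(-2) + (-0.4264)·1 + (-0.2132)·0 + (-0.2132)·(-3) = -1.4924.
u_2 = c_2 + 1.4924·e_1 = (-0.7273, 0.3636, -0.3182, -3.3182).
‖u_2‖ = 3.4311, so e_2 = (-0.2120, 0.1060, -0.0927, -0.9671).
Qᵀb = (0.8528, 1.5367).
Back-substitute: x_2 = 1.5367/3.4311 = 0.4479.
x_1 = (0.8528 + 1.4924·0.4479)/4.6904 = 0.3243.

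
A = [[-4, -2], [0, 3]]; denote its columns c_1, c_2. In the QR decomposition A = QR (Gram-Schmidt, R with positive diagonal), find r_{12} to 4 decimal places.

r_{12} = 2.0000

c_1 = (-4, 0); ‖c_1‖ = 4.0000, so q_1 = (-1.0000, 0.0000).
r_{12} = q_1·c_2 = 2.0000.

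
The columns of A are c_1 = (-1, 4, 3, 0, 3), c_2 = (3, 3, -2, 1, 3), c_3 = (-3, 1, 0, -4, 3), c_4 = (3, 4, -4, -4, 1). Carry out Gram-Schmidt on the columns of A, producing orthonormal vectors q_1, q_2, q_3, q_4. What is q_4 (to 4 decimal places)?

q_1 = c_1/‖c_1‖ = (-1, 4, 3, 0, 3)/5.9161 = (-0.1690, 0.6761, 0.5071, 0.0000, 0.5071).
r_{12} = q_1·c_2 = 2.0284.
u_2 = c_2 − 2.0284·q_1 = (3.3429, 1.6286, -3.0286, 1.0000, 1.9714).
‖u_2‖ = 5.2807, so q_2 = (0.6330, 0.3084, -0.5735, 0.1894, 0.3733).
r_{13} = q_1·c_3 = 2.7045; r_{23} = q_2·c_3 = -1.2282.
u_3 = c_3 − 2.7045·q_1 + 1.2282·q_2 = (-1.7654, -0.4498, -2.0758, -3.7674, 2.0871).
‖u_3‖ = 5.1164, so q_3 = (-0.3450, -0.0879, -0.4057, -0.7363, 0.4079).
r_{14} = q_1·c_4 = 0.6761; r_{24} = q_2·c_4 = 5.0426; r_{34} = q_3·c_4 = 3.5894.
u_4 = c_4 − 0.6761·q_1 − 5.0426·q_2 − 3.5894·q_3 = (1.1606, 2.3033, 0.0055, -2.3119, -2.6896).
‖u_4‖ = 4.3853, so q_4 = (0.2647, 0.5252, 0.0012, -0.5272, -0.6133).

q_4 = (0.2647, 0.5252, 0.0012, -0.5272, -0.6133)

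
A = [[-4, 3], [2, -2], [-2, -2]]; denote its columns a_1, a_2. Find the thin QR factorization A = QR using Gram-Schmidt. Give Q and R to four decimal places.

Q = [[-0.8165, 0.3015], [0.4082, -0.3015], [-0.4082, -0.9045]], R = [[4.8990, -2.4495], [0.0000, 3.3166]]

a_1 = (-4, 2, -2); ‖a_1‖ = 4.8990, so e_1 = (-0.8165, 0.4082, -0.4082).
e_1·a_2 = (-0.8165)·3 + 0.4082·(-2) + (-0.4082)·(-2) = -2.4495.
u_2 = a_2 + 2.4495·e_1 = (1.0000, -1.0000, -3.0000).
‖u_2‖ = 3.3166, so e_2 = (0.3015, -0.3015, -0.9045).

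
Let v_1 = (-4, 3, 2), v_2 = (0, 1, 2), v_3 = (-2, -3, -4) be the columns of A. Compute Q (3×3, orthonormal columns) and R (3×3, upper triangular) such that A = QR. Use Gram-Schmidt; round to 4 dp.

q_1 = v_1/‖v_1‖ = (-4, 3, 2)/5.3852 = (-0.7428, 0.5571, 0.3714).
r_{12} = q_1·v_2 = 1.2999.
u_2 = v_2 − 1.2999·q_1 = (0.9655, 0.2759, 1.5172).
‖u_2‖ = 1.8194, so q_2 = (0.5307, 0.1516, 0.8339).
r_{13} = q_1·v_3 = -1.6713; r_{23} = q_2·v_3 = -4.8518.
u_3 = v_3 + 1.6713·q_1 + 4.8518·q_2 = (-0.6667, -1.3333, 0.6667).
‖u_3‖ = 1.6330, so q_3 = (-0.4082, -0.8165, 0.4082).

Q = [[-0.7428, 0.5307, -0.4082], [0.5571, 0.1516, -0.8165], [0.3714, 0.8339, 0.4082]], R = [[5.3852, 1.2999, -1.6713], [0.0000, 1.8194, -4.8518], [0.0000, 0.0000, 1.6330]]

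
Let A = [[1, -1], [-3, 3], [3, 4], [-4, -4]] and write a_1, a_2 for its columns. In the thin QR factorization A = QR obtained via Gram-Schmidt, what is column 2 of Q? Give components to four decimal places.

q_2 = (-0.2646, 0.7939, 0.4294, -0.3395)

a_1 = (1, -3, 3, -4); ‖a_1‖ = 5.9161, so q_1 = (0.1690, -0.5071, 0.5071, -0.6761).
q_1·a_2 = 0.1690·(-1) + (-0.5071)·3 + 0.5071·4 + (-0.6761)·(-4) = 3.0426.
u_2 = a_2 − 3.0426·q_1 = (-1.5143, 4.5429, 2.4571, -1.9429).
‖u_2‖ = 5.7221, so q_2 = (-0.2646, 0.7939, 0.4294, -0.3395).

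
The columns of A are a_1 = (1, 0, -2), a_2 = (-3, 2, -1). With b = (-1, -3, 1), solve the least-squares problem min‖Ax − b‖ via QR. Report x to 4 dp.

x = (-0.6667, -0.3333)

q_1 = a_1/‖a_1‖ = (1, 0, -2)/2.2361 = (0.4472, 0.0000, -0.8944).
r_{12} = q_1·a_2 = -0.4472.
u_2 = a_2 + 0.4472·q_1 = (-2.8000, 2.0000, -1.4000).
‖u_2‖ = 3.7148, so q_2 = (-0.7537, 0.5384, -0.3769).
Qᵀb = (-1.3416, -1.2383).
Back-substitute: x_2 = -1.2383/3.7148 = -0.3333.
x_1 = (-1.3416 + 0.4472·(-0.3333))/2.2361 = -0.6667.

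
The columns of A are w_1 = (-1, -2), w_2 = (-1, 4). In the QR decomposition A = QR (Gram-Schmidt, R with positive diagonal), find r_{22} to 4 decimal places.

w_1 = (-1, -2); ‖w_1‖ = 2.2361, so e_1 = (-0.4472, -0.8944).
e_1·w_2 = (-0.4472)·(-1) + (-0.8944)·4 = -3.1305.
u_2 = w_2 + 3.1305·e_1 = (-2.4000, 1.2000).
r_{22} = ‖u_2‖ = 2.6833.

r_{22} = 2.6833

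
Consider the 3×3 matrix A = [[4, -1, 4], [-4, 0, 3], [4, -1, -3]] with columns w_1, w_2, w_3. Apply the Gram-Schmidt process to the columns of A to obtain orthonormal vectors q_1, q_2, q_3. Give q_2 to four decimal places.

q_2 = (-0.4082, -0.8165, -0.4082)

w_1 = (4, -4, 4); ‖w_1‖ = 6.9282, so q_1 = (0.5774, -0.5774, 0.5774).
q_1·w_2 = 0.5774·(-1) + (-0.5774)·0 + 0.5774·(-1) = -1.1547.
u_2 = w_2 + 1.1547·q_1 = (-0.3333, -0.6667, -0.3333).
‖u_2‖ = 0.8165, so q_2 = (-0.4082, -0.8165, -0.4082).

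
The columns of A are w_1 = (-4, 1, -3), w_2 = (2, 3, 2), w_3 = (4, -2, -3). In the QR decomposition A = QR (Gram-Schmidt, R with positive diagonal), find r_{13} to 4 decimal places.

e_1 = w_1/‖w_1‖ = (-4, 1, -3)/5.0990 = (-0.7845, 0.1961, -0.5883).
r_{13} = e_1·w_3 = -1.7650.

r_{13} = -1.7650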